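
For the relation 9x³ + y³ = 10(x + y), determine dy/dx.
Differentiate the relation implicitly: treat y = y(x) and apply the chain rule, so every y-derivative picks up a y' = dy/dx factor.

With everything moved to the left-hand side, differentiate term by term:
  d/dx[9x^3] = 27x^2
  d/dx[-10x] = -10
  d/dx[y^3] = 3y^2·y'
  d/dx[-10y] = -10·y'

Separating the contributions that come from x directly and those that come through y:
  without y':      27x^2 - 10
  multiplying y':  3y^2 - 10

so (27x^2 - 10) + (3y^2 - 10)·y' = 0, and therefore
  dy/dx = -(27x^2 - 10)/(3y^2 - 10) = (10 - 27x^2)/(3y^2 - 10)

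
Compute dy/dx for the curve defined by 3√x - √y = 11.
Differentiate the relation implicitly: treat y = y(x) and apply the chain rule, so every y-derivative picks up a y' = dy/dx factor.

With everything moved to the left-hand side, differentiate term by term:
  d/dx[3√(x)] = 3/(2√(x))
  d/dx[-√(y)] = -y'/(2√(y))
  d/dx[-11] = 0

Separating the contributions that come from x directly and those that come through y:
  without y':      3/(2√(x))
  multiplying y':  -1/(2√(y))

so (3/(2√(x))) + (-1/(2√(y)))·y' = 0, and therefore
  dy/dx = -(3/(2√(x)))/(-1/(2√(y))) = 3√(y)/√(x)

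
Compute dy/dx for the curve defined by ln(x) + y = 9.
Apply d/dx to both sides, remembering that y depends on x. Each occurrence of y therefore brings in a y' = dy/dx via the chain rule.

With F(x, y) equal to the left-hand side minus the right, differentiate F term by term:
  d/dx[y] = y'
  d/dx[ln(x)] = 1/x
  d/dx[-9] = 0
Adding these up, d/dx[F] = 0 becomes
  (1/x) + (1)·y' = 0,
so isolating y',
  dy/dx = -(1/x)/(1) = -1/x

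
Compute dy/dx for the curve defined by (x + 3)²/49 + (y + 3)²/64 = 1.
Take d/dx of both sides. Since y is implicitly a function of x, the chain rule attaches a y' = dy/dx factor whenever we differentiate through y.

Set F(x, y) = (left side) − (right side), so the curve is F = 0. Differentiating each term of F:
  d/dx[(x + 3)^2/49] = 2x/49 + 6/49
  d/dx[(y + 3)^2/64] = y'(y + 3)/32
  d/dx[-1] = 0

Collecting, the y'-free part is the partial derivative in x and the y' coefficient is the partial derivative in y:
  ∂F/∂x = 2x/49 + 6/49
  ∂F/∂y = y/32 + 3/32

so d/dx[F(x, y(x))] = ∂F/∂x + (∂F/∂y)·y' = 0. Rearranging,
  dy/dx = -(∂F/∂x)/(∂F/∂y) = -(2x/49 + 6/49)/(y/32 + 3/32)
        = -(2(x + 3)/49)/((y + 3)/32) = 64(-x - 3)/(49(y + 3))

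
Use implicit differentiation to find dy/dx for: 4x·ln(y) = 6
Differentiate the relation implicitly: treat y = y(x) and apply the chain rule, so every y-derivative picks up a y' = dy/dx factor.

With everything moved to the left-hand side, differentiate term by term:
  d/dx[4x·ln(y)] = 4x·y'/y + 4ln(y)
  d/dx[-6] = 0

Separating the contributions that come from x directly and those that come through y:
  without y':      4ln(y)
  multiplying y':  4x/y

so (4ln(y)) + (4x/y)·y' = 0, and therefore
  dy/dx = -(4ln(y))/(4x/y) = -y·ln(y)/x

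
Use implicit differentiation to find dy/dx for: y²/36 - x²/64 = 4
Differentiate both sides with respect to x, treating y as y(x). By the chain rule, any term containing y contributes a factor of y' = dy/dx when we differentiate it.

Move every term to one side and write the relation as F(x, y) = 0. Term by term,
  d/dx[-x^2/64] = -x/32
  d/dx[y^2/36] = y·y'/18
  d/dx[-4] = 0

The pieces without y' make up ∂F/∂x and the coefficient of y' is ∂F/∂y:
  ∂F/∂x = -x/32,
  ∂F/∂y = y/18.

Since d/dx[F] = ∂F/∂x + (∂F/∂y)·y' = 0, solve for y':
  (∂F/∂y)·y' = -∂F/∂x
  dy/dx = -(∂F/∂x)/(∂F/∂y) = -(-x/32)/(y/18) = 9x/(16y)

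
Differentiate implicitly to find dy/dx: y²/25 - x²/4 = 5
Differentiate the relation implicitly: treat y = y(x) and apply the chain rule, so every y-derivative picks up a y' = dy/dx factor.

With everything moved to the left-hand side, differentiate term by term:
  d/dx[-x^2/4] = -x/2
  d/dx[y^2/25] = 2y·y'/25
  d/dx[-5] = 0

Separating the contributions that come from x directly and those that come through y:
  without y':      -x/2
  multiplying y':  2y/25

so (-x/2) + (2y/25)·y' = 0, and therefore
  dy/dx = -(-x/2)/(2y/25) = 25x/(4y)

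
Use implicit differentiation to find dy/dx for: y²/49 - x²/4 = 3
Differentiate both sides with respect to x, treating y as y(x). By the chain rule, any term containing y contributes a factor of y' = dy/dx when we differentiate it.

Move every term to one side and write the relation as F(x, y) = 0. Term by term,
  d/dx[-x^2/4] = -x/2
  d/dx[y^2/49] = 2y·y'/49
  d/dx[-3] = 0

The pieces without y' make up ∂F/∂x and the coefficient of y' is ∂F/∂y:
  ∂F/∂x = -x/2,
  ∂F/∂y = 2y/49.

Since d/dx[F] = ∂F/∂x + (∂F/∂y)·y' = 0, solve for y':
  (∂F/∂y)·y' = -∂F/∂x
  dy/dx = -(∂F/∂x)/(∂F/∂y) = -(-x/2)/(2y/49) = 49x/(4y)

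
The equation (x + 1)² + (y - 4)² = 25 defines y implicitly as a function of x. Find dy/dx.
Apply d/dx to both sides, remembering that y depends on x. Each occurrence of y therefore brings in a y' = dy/dx via the chain rule.

With F(x, y) equal to the left-hand side minus the right, differentiate F term by term:
  d/dx[(x + 1)^2] = 2x + 2
  d/dx[(y - 4)^2] = 2·y'(y - 4)
  d/dx[-25] = 0
Adding these up, d/dx[F] = 0 becomes
  (2x + 2) + (2y - 8)·y' = 0,
so isolating y',
  dy/dx = -(2x + 2)/(2y - 8) = (-x - 1)/(y - 4)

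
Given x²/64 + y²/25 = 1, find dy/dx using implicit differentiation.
Apply d/dx to both sides, remembering that y depends on x. Each occurrence of y therefore brings in a y' = dy/dx via the chain rule.

With F(x, y) equal to the left-hand side minus the right, differentiate F term by term:
  d/dx[x^2/64] = x/32
  d/dx[y^2/25] = 2y·y'/25
  d/dx[-1] = 0
Adding these up, d/dx[F] = 0 becomes
  (x/32) + (2y/25)·y' = 0,
so isolating y',
  dy/dx = -(x/32)/(2y/25) = -25x/(64y)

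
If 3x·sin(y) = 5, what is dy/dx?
Apply d/dx to both sides, remembering that y depends on x. Each occurrence of y therefore brings in a y' = dy/dx via the chain rule.

With F(x, y) equal to the left-hand side minus the right, differentiate F term by term:
  d/dx[3x·sin(y)] = 3x·y'·cos(y) + 3sin(y)
  d/dx[-5] = 0
Adding these up, d/dx[F] = 0 becomes
  (3sin(y)) + (3x·cos(y))·y' = 0,
so isolating y',
  dy/dx = -(3sin(y))/(3x·cos(y)) = -tan(y)/x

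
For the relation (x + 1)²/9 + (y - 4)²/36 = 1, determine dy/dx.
Differentiate the relation implicitly: treat y = y(x) and apply the chain rule, so every y-derivative picks up a y' = dy/dx factor.

With everything moved to the left-hand side, differentiate term by term:
  d/dx[(x + 1)^2/9] = 2x/9 + 2/9
  d/dx[(y - 4)^2/36] = y'(y - 4)/18
  d/dx[-1] = 0

Separating the contributions that come from x directly and those that come through y:
  without y':      2x/9 + 2/9
  multiplying y':  y/18 - 2/9

so (2x/9 + 2/9) + (y/18 - 2/9)·y' = 0, and therefore
  dy/dx = -(2x/9 + 2/9)/(y/18 - 2/9)
        = -(2(x + 1)/9)/((y - 4)/18) = 4(-x - 1)/(y - 4)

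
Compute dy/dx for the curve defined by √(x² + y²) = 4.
Apply d/dx to both sides, remembering that y depends on x. Each occurrence of y therefore brings in a y' = dy/dx via the chain rule.

With F(x, y) equal to the left-hand side minus the right, differentiate F term by term:
  d/dx[√(x^2 + y^2)] = (x + y·y')/√(x^2 + y^2)
  d/dx[-4] = 0
Adding these up, d/dx[F] = 0 becomes
  (x/√(x^2 + y^2)) + (y/√(x^2 + y^2))·y' = 0,
so isolating y',
  dy/dx = -(x/√(x^2 + y^2))/(y/√(x^2 + y^2)) = -x/y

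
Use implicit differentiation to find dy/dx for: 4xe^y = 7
Apply d/dx to both sides, remembering that y depends on x. Each occurrence of y therefore brings in a y' = dy/dx via the chain rule.

With F(x, y) equal to the left-hand side minus the right, differentiate F term by term:
  d/dx[4x·e^(y)] = 4x·y'·e^(y) + 4e^(y)
  d/dx[-7] = 0
Adding these up, d/dx[F] = 0 becomes
  (4e^(y)) + (4x·e^(y))·y' = 0,
so isolating y',
  dy/dx = -(4e^(y))/(4x·e^(y)) = -1/x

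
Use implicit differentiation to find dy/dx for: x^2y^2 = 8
Apply d/dx to both sides, remembering that y depends on x. Each occurrence of y therefore brings in a y' = dy/dx via the chain rule.

With F(x, y) equal to the left-hand side minus the right, differentiate F term by term:
  d/dx[x^2y^2] = 2x^2y·y' + 2xy^2
  d/dx[-8] = 0
Adding these up, d/dx[F] = 0 becomes
  (2xy^2) + (2x^2y)·y' = 0,
so isolating y',
  dy/dx = -(2xy^2)/(2x^2y) = -y/x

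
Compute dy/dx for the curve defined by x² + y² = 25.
Differentiate both sides with respect to x, treating y as y(x). By the chain rule, any term containing y contributes a factor of y' = dy/dx when we differentiate it.

Move every term to one side and write the relation as F(x, y) = 0. Term by term,
  d/dx[x^2] = 2x
  d/dx[y^2] = 2y·y'
  d/dx[-25] = 0

The pieces without y' make up ∂F/∂x and the coefficient of y' is ∂F/∂y:
  ∂F/∂x = 2x,
  ∂F/∂y = 2y.

Since d/dx[F] = ∂F/∂x + (∂F/∂y)·y' = 0, solve for y':
  (∂F/∂y)·y' = -∂F/∂x
  dy/dx = -(∂F/∂x)/(∂F/∂y) = -(2x)/(2y) = -x/y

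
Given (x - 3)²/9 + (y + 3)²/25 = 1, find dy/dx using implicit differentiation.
Differentiate both sides with respect to x, treating y as y(x). By the chain rule, any term containing y contributes a factor of y' = dy/dx when we differentiate it.

Move every term to one side and write the relation as F(x, y) = 0. Term by term,
  d/dx[(x - 3)^2/9] = 2x/9 - 2/3
  d/dx[(y + 3)^2/25] = 2·y'(y + 3)/25
  d/dx[-1] = 0

The pieces without y' make up ∂F/∂x and the coefficient of y' is ∂F/∂y:
  ∂F/∂x = 2x/9 - 2/3,
  ∂F/∂y = 2y/25 + 6/25.

Since d/dx[F] = ∂F/∂x + (∂F/∂y)·y' = 0, solve for y':
  (∂F/∂y)·y' = -∂F/∂x
  dy/dx = -(∂F/∂x)/(∂F/∂y) = -(2x/9 - 2/3)/(2y/25 + 6/25)
        = -(2(x - 3)/9)/(2(y + 3)/25) = 25(3 - x)/(9(y + 3))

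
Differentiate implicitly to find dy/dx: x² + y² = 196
Take d/dx of both sides. Since y is implicitly a function of x, the chain rule attaches a y' = dy/dx factor whenever we differentiate through y.

Set F(x, y) = (left side) − (right side), so the curve is F = 0. Differentiating each term of F:
  d/dx[x^2] = 2x
  d/dx[y^2] = 2y·y'
  d/dx[-196] = 0

Collecting, the y'-free part is the partial derivative in x and the y' coefficient is the partial derivative in y:
  ∂F/∂x = 2x
  ∂F/∂y = 2y

so d/dx[F(x, y(x))] = ∂F/∂x + (∂F/∂y)·y' = 0. Rearranging,
  dy/dx = -(∂F/∂x)/(∂F/∂y) = -(2x)/(2y) = -x/y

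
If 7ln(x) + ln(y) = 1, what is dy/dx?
Differentiate both sides with respect to x, treating y as y(x). By the chain rule, any term containing y contributes a factor of y' = dy/dx when we differentiate it.

Move every term to one side and write the relation as F(x, y) = 0. Term by term,
  d/dx[7ln(x)] = 7/x
  d/dx[ln(y)] = y'/y
  d/dx[-1] = 0

The pieces without y' make up ∂F/∂x and the coefficient of y' is ∂F/∂y:
  ∂F/∂x = 7/x,
  ∂F/∂y = 1/y.

Since d/dx[F] = ∂F/∂x + (∂F/∂y)·y' = 0, solve for y':
  (∂F/∂y)·y' = -∂F/∂x
  dy/dx = -(∂F/∂x)/(∂F/∂y) = -(7/x)/(1/y) = -7y/x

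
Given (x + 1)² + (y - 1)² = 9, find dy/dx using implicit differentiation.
Differentiate both sides with respect to x, treating y as y(x). By the chain rule, any term containing y contributes a factor of y' = dy/dx when we differentiate it.

Move every term to one side and write the relation as F(x, y) = 0. Term by term,
  d/dx[(x + 1)^2] = 2x + 2
  d/dx[(y - 1)^2] = 2·y'(y - 1)
  d/dx[-9] = 0

The pieces without y' make up ∂F/∂x and the coefficient of y' is ∂F/∂y:
  ∂F/∂x = 2x + 2,
  ∂F/∂y = 2y - 2.

Since d/dx[F] = ∂F/∂x + (∂F/∂y)·y' = 0, solve for y':
  (∂F/∂y)·y' = -∂F/∂x
  dy/dx = -(∂F/∂x)/(∂F/∂y) = -(2x + 2)/(2y - 2) = (-x - 1)/(y - 1)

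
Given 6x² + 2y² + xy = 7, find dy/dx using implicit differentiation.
Differentiate both sides with respect to x, treating y as y(x). By the chain rule, any term containing y contributes a factor of y' = dy/dx when we differentiate it.

Move every term to one side and write the relation as F(x, y) = 0. Term by term,
  d/dx[6x^2] = 12x
  d/dx[xy] = x·y' + y
  d/dx[2y^2] = 4y·y'
  d/dx[-7] = 0

The pieces without y' make up ∂F/∂x and the coefficient of y' is ∂F/∂y:
  ∂F/∂x = 12x + y,
  ∂F/∂y = x + 4y.

Since d/dx[F] = ∂F/∂x + (∂F/∂y)·y' = 0, solve for y':
  (∂F/∂y)·y' = -∂F/∂x
  dy/dx = -(∂F/∂x)/(∂F/∂y) = -(12x + y)/(x + 4y) = (-12x - y)/(x + 4y)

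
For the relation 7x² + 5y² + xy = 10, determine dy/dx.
Differentiate the relation implicitly: treat y = y(x) and apply the chain rule, so every y-derivative picks up a y' = dy/dx factor.

With everything moved to the left-hand side, differentiate term by term:
  d/dx[7x^2] = 14x
  d/dx[xy] = x·y' + y
  d/dx[5y^2] = 10y·y'
  d/dx[-10] = 0

Separating the contributions that come from x directly and those that come through y:
  without y':      14x + y
  multiplying y':  x + 10y

so (14x + y) + (x + 10y)·y' = 0, and therefore
  dy/dx = -(14x + y)/(x + 10y) = (-14x - y)/(x + 10y)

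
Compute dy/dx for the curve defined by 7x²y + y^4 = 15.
Take d/dx of both sides. Since y is implicitly a function of x, the chain rule attaches a y' = dy/dx factor whenever we differentiate through y.

Set F(x, y) = (left side) − (right side), so the curve is F = 0. Differentiating each term of F:
  d/dx[7x^2y] = 7x^2·y' + 14xy
  d/dx[y^4] = 4y^3·y'
  d/dx[-15] = 0

Collecting, the y'-free part is the partial derivative in x and the y' coefficient is the partial derivative in y:
  ∂F/∂x = 14xy
  ∂F/∂y = 7x^2 + 4y^3

so d/dx[F(x, y(x))] = ∂F/∂x + (∂F/∂y)·y' = 0. Rearranging,
  dy/dx = -(∂F/∂x)/(∂F/∂y) = -(14xy)/(7x^2 + 4y^3) = -14xy/(7x^2 + 4y^3)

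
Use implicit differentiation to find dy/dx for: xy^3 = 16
Differentiate the relation implicitly: treat y = y(x) and apply the chain rule, so every y-derivative picks up a y' = dy/dx factor.

With everything moved to the left-hand side, differentiate term by term:
  d/dx[xy^3] = 3xy^2·y' + y^3
  d/dx[-16] = 0

Separating the contributions that come from x directly and those that come through y:
  without y':      y^3
  multiplying y':  3xy^2

so (y^3) + (3xy^2)·y' = 0, and therefore
  dy/dx = -(y^3)/(3xy^2) = -y/(3x)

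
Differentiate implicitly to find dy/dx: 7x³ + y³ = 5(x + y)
Differentiate both sides with respect to x, treating y as y(x). By the chain rule, any term containing y contributes a factor of y' = dy/dx when we differentiate it.

Move every term to one side and write the relation as F(x, y) = 0. Term by term,
  d/dx[7x^3] = 21x^2
  d/dx[-5x] = -5
  d/dx[y^3] = 3y^2·y'
  d/dx[-5y] = -5·y'

The pieces without y' make up ∂F/∂x and the coefficient of y' is ∂F/∂y:
  ∂F/∂x = 21x^2 - 5,
  ∂F/∂y = 3y^2 - 5.

Since d/dx[F] = ∂F/∂x + (∂F/∂y)·y' = 0, solve for y':
  (∂F/∂y)·y' = -∂F/∂x
  dy/dx = -(∂F/∂x)/(∂F/∂y) = -(21x^2 - 5)/(3y^2 - 5) = (5 - 21x^2)/(3y^2 - 5)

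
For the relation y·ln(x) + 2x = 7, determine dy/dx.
Take d/dx of both sides. Since y is implicitly a function of x, the chain rule attaches a y' = dy/dx factor whenever we differentiate through y.

Set F(x, y) = (left side) − (right side), so the curve is F = 0. Differentiating each term of F:
  d/dx[2x] = 2
  d/dx[y·ln(x)] = y'·ln(x) + y/x
  d/dx[-7] = 0

Collecting, the y'-free part is the partial derivative in x and the y' coefficient is the partial derivative in y:
  ∂F/∂x = 2 + y/x
  ∂F/∂y = ln(x)

so d/dx[F(x, y(x))] = ∂F/∂x + (∂F/∂y)·y' = 0. Rearranging,
  dy/dx = -(∂F/∂x)/(∂F/∂y) = -(2 + y/x)/(ln(x))
        = -((2x + y)/x)/(ln(x)) = (-2x - y)/(x·ln(x))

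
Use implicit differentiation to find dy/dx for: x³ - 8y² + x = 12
Take d/dx of both sides. Since y is implicitly a function of x, the chain rule attaches a y' = dy/dx factor whenever we differentiate through y.

Set F(x, y) = (left side) − (right side), so the curve is F = 0. Differentiating each term of F:
  d/dx[x^3] = 3x^2
  d/dx[x] = 1
  d/dx[-8y^2] = -16y·y'
  d/dx[-12] = 0

Collecting, the y'-free part is the partial derivative in x and the y' coefficient is the partial derivative in y:
  ∂F/∂x = 3x^2 + 1
  ∂F/∂y = -16y

so d/dx[F(x, y(x))] = ∂F/∂x + (∂F/∂y)·y' = 0. Rearranging,
  dy/dx = -(∂F/∂x)/(∂F/∂y) = -(3x^2 + 1)/(-16y) = (3x^2 + 1)/(16y)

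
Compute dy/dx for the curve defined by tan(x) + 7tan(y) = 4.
Take d/dx of both sides. Since y is implicitly a function of x, the chain rule attaches a y' = dy/dx factor whenever we differentiate through y.

Set F(x, y) = (left side) − (right side), so the curve is F = 0. Differentiating each term of F:
  d/dx[tan(x)] = tan(x)^2 + 1
  d/dx[7tan(y)] = 7·y'(tan(y)^2 + 1)
  d/dx[-4] = 0

Collecting, the y'-free part is the partial derivative in x and the y' coefficient is the partial derivative in y:
  ∂F/∂x = tan(x)^2 + 1
  ∂F/∂y = 7tan(y)^2 + 7

so d/dx[F(x, y(x))] = ∂F/∂x + (∂F/∂y)·y' = 0. Rearranging,
  dy/dx = -(∂F/∂x)/(∂F/∂y) = -(tan(x)^2 + 1)/(7tan(y)^2 + 7) = -cos(y)^2/(7cos(x)^2)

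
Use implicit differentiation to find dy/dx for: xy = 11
Apply d/dx to both sides, remembering that y depends on x. Each occurrence of y therefore brings in a y' = dy/dx via the chain rule.

With F(x, y) equal to the left-hand side minus the right, differentiate F term by term:
  d/dx[xy] = x·y' + y
  d/dx[-11] = 0
Adding these up, d/dx[F] = 0 becomes
  (y) + (x)·y' = 0,
so isolating y',
  dy/dx = -(y)/(x) = -y/x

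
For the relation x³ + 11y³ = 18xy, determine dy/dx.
Differentiate both sides with respect to x, treating y as y(x). By the chain rule, any term containing y contributes a factor of y' = dy/dx when we differentiate it.

Move every term to one side and write the relation as F(x, y) = 0. Term by term,
  d/dx[x^3] = 3x^2
  d/dx[-18xy] = -18x·y' - 18y
  d/dx[11y^3] = 33y^2·y'

The pieces without y' make up ∂F/∂x and the coefficient of y' is ∂F/∂y:
  ∂F/∂x = 3x^2 - 18y,
  ∂F/∂y = -18x + 33y^2.

Since d/dx[F] = ∂F/∂x + (∂F/∂y)·y' = 0, solve for y':
  (∂F/∂y)·y' = -∂F/∂x
  dy/dx = -(∂F/∂x)/(∂F/∂y) = -(3x^2 - 18y)/(-18x + 33y^2) = (x^2 - 6y)/(6x - 11y^2)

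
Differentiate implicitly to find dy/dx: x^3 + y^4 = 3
Differentiate the relation implicitly: treat y = y(x) and apply the chain rule, so every y-derivative picks up a y' = dy/dx factor.

With everything moved to the left-hand side, differentiate term by term:
  d/dx[x^3] = 3x^2
  d/dx[y^4] = 4y^3·y'
  d/dx[-3] = 0

Separating the contributions that come from x directly and those that come through y:
  without y':      3x^2
  multiplying y':  4y^3

so (3x^2) + (4y^3)·y' = 0, and therefore
  dy/dx = -(3x^2)/(4y^3) = -3x^2/(4y^3)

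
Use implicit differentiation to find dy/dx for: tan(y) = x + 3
Take d/dx of both sides. Since y is implicitly a function of x, the chain rule attaches a y' = dy/dx factor whenever we differentiate through y.

Set F(x, y) = (left side) − (right side), so the curve is F = 0. Differentiating each term of F:
  d/dx[-x] = -1
  d/dx[tan(y)] = y'(tan(y)^2 + 1)
  d/dx[-3] = 0

Collecting, the y'-free part is the partial derivative in x and the y' coefficient is the partial derivative in y:
  ∂F/∂x = -1
  ∂F/∂y = tan(y)^2 + 1

so d/dx[F(x, y(x))] = ∂F/∂x + (∂F/∂y)·y' = 0. Rearranging,
  dy/dx = -(∂F/∂x)/(∂F/∂y) = -(-1)/(tan(y)^2 + 1) = cos(y)^2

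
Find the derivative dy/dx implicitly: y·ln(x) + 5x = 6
Differentiate both sides with respect to x, treating y as y(x). By the chain rule, any term containing y contributes a factor of y' = dy/dx when we differentiate it.

Move every term to one side and write the relation as F(x, y) = 0. Term by term,
  d/dx[5x] = 5
  d/dx[y·ln(x)] = y'·ln(x) + y/x
  d/dx[-6] = 0

The pieces without y' make up ∂F/∂x and the coefficient of y' is ∂F/∂y:
  ∂F/∂x = 5 + y/x,
  ∂F/∂y = ln(x).

Since d/dx[F] = ∂F/∂x + (∂F/∂y)·y' = 0, solve for y':
  (∂F/∂y)·y' = -∂F/∂x
  dy/dx = -(∂F/∂x)/(∂F/∂y) = -(5 + y/x)/(ln(x))
        = -((5x + y)/x)/(ln(x)) = (-5x - y)/(x·ln(x))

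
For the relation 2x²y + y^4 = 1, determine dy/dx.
Take d/dx of both sides. Since y is implicitly a function of x, the chain rule attaches a y' = dy/dx factor whenever we differentiate through y.

Set F(x, y) = (left side) − (right side), so the curve is F = 0. Differentiating each term of F:
  d/dx[2x^2y] = 2x^2·y' + 4xy
  d/dx[y^4] = 4y^3·y'
  d/dx[-1] = 0

Collecting, the y'-free part is the partial derivative in x and the y' coefficient is the partial derivative in y:
  ∂F/∂x = 4xy
  ∂F/∂y = 2x^2 + 4y^3

so d/dx[F(x, y(x))] = ∂F/∂x + (∂F/∂y)·y' = 0. Rearranging,
  dy/dx = -(∂F/∂x)/(∂F/∂y) = -(4xy)/(2x^2 + 4y^3) = -2xy/(x^2 + 2y^3)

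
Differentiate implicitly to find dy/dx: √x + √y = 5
Differentiate the relation implicitly: treat y = y(x) and apply the chain rule, so every y-derivative picks up a y' = dy/dx factor.

With everything moved to the left-hand side, differentiate term by term:
  d/dx[√(x)] = 1/(2√(x))
  d/dx[√(y)] = y'/(2√(y))
  d/dx[-5] = 0

Separating the contributions that come from x directly and those that come through y:
  without y':      1/(2√(x))
  multiplying y':  1/(2√(y))

so (1/(2√(x))) + (1/(2√(y)))·y' = 0, and therefore
  dy/dx = -(1/(2√(x)))/(1/(2√(y))) = -√(y)/√(x)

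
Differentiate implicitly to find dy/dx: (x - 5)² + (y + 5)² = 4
Differentiate both sides with respect to x, treating y as y(x). By the chain rule, any term containing y contributes a factor of y' = dy/dx when we differentiate it.

Move every term to one side and write the relation as F(x, y) = 0. Term by term,
  d/dx[(x - 5)^2] = 2x - 10
  d/dx[(y + 5)^2] = 2·y'(y + 5)
  d/dx[-4] = 0

The pieces without y' make up ∂F/∂x and the coefficient of y' is ∂F/∂y:
  ∂F/∂x = 2x - 10,
  ∂F/∂y = 2y + 10.

Since d/dx[F] = ∂F/∂x + (∂F/∂y)·y' = 0, solve for y':
  (∂F/∂y)·y' = -∂F/∂x
  dy/dx = -(∂F/∂x)/(∂F/∂y) = -(2x - 10)/(2y + 10) = (5 - x)/(y + 5)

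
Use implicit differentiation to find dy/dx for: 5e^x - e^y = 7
Differentiate both sides with respect to x, treating y as y(x). By the chain rule, any term containing y contributes a factor of y' = dy/dx when we differentiate it.

Move every term to one side and write the relation as F(x, y) = 0. Term by term,
  d/dx[5e^(x)] = 5e^(x)
  d/dx[-e^(y)] = -y'·e^(y)
  d/dx[-7] = 0

The pieces without y' make up ∂F/∂x and the coefficient of y' is ∂F/∂y:
  ∂F/∂x = 5e^(x),
  ∂F/∂y = -e^(y).

Since d/dx[F] = ∂F/∂x + (∂F/∂y)·y' = 0, solve for y':
  (∂F/∂y)·y' = -∂F/∂x
  dy/dx = -(∂F/∂x)/(∂F/∂y) = -(5e^(x))/(-e^(y)) = 5e^(x - y)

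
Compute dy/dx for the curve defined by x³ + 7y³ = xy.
Differentiate the relation implicitly: treat y = y(x) and apply the chain rule, so every y-derivative picks up a y' = dy/dx factor.

With everything moved to the left-hand side, differentiate term by term:
  d/dx[x^3] = 3x^2
  d/dx[-xy] = -x·y' - y
  d/dx[7y^3] = 21y^2·y'

Separating the contributions that come from x directly and those that come through y:
  without y':      3x^2 - y
  multiplying y':  -x + 21y^2

so (3x^2 - y) + (-x + 21y^2)·y' = 0, and therefore
  dy/dx = -(3x^2 - y)/(-x + 21y^2) = (3x^2 - y)/(x - 21y^2)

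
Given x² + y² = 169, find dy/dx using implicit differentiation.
Differentiate both sides with respect to x, treating y as y(x). By the chain rule, any term containing y contributes a factor of y' = dy/dx when we differentiate it.

Move every term to one side and write the relation as F(x, y) = 0. Term by term,
  d/dx[x^2] = 2x
  d/dx[y^2] = 2y·y'
  d/dx[-169] = 0

The pieces without y' make up ∂F/∂x and the coefficient of y' is ∂F/∂y:
  ∂F/∂x = 2x,
  ∂F/∂y = 2y.

Since d/dx[F] = ∂F/∂x + (∂F/∂y)·y' = 0, solve for y':
  (∂F/∂y)·y' = -∂F/∂x
  dy/dx = -(∂F/∂x)/(∂F/∂y) = -(2x)/(2y) = -x/y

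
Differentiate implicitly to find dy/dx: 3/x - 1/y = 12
Take d/dx of both sides. Since y is implicitly a function of x, the chain rule attaches a y' = dy/dx factor whenever we differentiate through y.

Set F(x, y) = (left side) − (right side), so the curve is F = 0. Differentiating each term of F:
  d/dx[-1/y] = y'/y^2
  d/dx[3/x] = -3/x^2
  d/dx[-12] = 0

Collecting, the y'-free part is the partial derivative in x and the y' coefficient is the partial derivative in y:
  ∂F/∂x = -3/x^2
  ∂F/∂y = y^(-2)

so d/dx[F(x, y(x))] = ∂F/∂x + (∂F/∂y)·y' = 0. Rearranging,
  dy/dx = -(∂F/∂x)/(∂F/∂y) = -(-3/x^2)/(y^(-2)) = 3y^2/x^2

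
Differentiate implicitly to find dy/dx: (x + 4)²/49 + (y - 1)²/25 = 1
Differentiate both sides with respect to x, treating y as y(x). By the chain rule, any term containing y contributes a factor of y' = dy/dx when we differentiate it.

Move every term to one side and write the relation as F(x, y) = 0. Term by term,
  d/dx[(x + 4)^2/49] = 2x/49 + 8/49
  d/dx[(y - 1)^2/25] = 2·y'(y - 1)/25
  d/dx[-1] = 0

The pieces without y' make up ∂F/∂x and the coefficient of y' is ∂F/∂y:
  ∂F/∂x = 2x/49 + 8/49,
  ∂F/∂y = 2y/25 - 2/25.

Since d/dx[F] = ∂F/∂x + (∂F/∂y)·y' = 0, solve for y':
  (∂F/∂y)·y' = -∂F/∂x
  dy/dx = -(∂F/∂x)/(∂F/∂y) = -(2x/49 + 8/49)/(2y/25 - 2/25)
        = -(2(x + 4)/49)/(2(y - 1)/25) = 25(-x - 4)/(49(y - 1))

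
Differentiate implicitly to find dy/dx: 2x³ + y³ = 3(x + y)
Differentiate the relation implicitly: treat y = y(x) and apply the chain rule, so every y-derivative picks up a y' = dy/dx factor.

With everything moved to the left-hand side, differentiate term by term:
  d/dx[2x^3] = 6x^2
  d/dx[-3x] = -3
  d/dx[y^3] = 3y^2·y'
  d/dx[-3y] = -3·y'

Separating the contributions that come from x directly and those that come through y:
  without y':      6x^2 - 3
  multiplying y':  3y^2 - 3

so (6x^2 - 3) + (3y^2 - 3)·y' = 0, and therefore
  dy/dx = -(6x^2 - 3)/(3y^2 - 3) = (1 - 2x^2)/(y^2 - 1)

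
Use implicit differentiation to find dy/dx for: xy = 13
Apply d/dx to both sides, remembering that y depends on x. Each occurrence of y therefore brings in a y' = dy/dx via the chain rule.

With F(x, y) equal to the left-hand side minus the right, differentiate F term by term:
  d/dx[xy] = x·y' + y
  d/dx[-13] = 0
Adding these up, d/dx[F] = 0 becomes
  (y) + (x)·y' = 0,
so isolating y',
  dy/dx = -(y)/(x) = -y/x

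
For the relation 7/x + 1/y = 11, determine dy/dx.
Apply d/dx to both sides, remembering that y depends on x. Each occurrence of y therefore brings in a y' = dy/dx via the chain rule.

With F(x, y) equal to the left-hand side minus the right, differentiate F term by term:
  d/dx[1/y] = -y'/y^2
  d/dx[7/x] = -7/x^2
  d/dx[-11] = 0
Adding these up, d/dx[F] = 0 becomes
  (-7/x^2) + (-1/y^2)·y' = 0,
so isolating y',
  dy/dx = -(-7/x^2)/(-1/y^2) = -7y^2/x^2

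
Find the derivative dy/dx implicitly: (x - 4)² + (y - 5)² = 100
Differentiate both sides with respect to x, treating y as y(x). By the chain rule, any term containing y contributes a factor of y' = dy/dx when we differentiate it.

Move every term to one side and write the relation as F(x, y) = 0. Term by term,
  d/dx[(x - 4)^2] = 2x - 8
  d/dx[(y - 5)^2] = 2·y'(y - 5)
  d/dx[-100] = 0

The pieces without y' make up ∂F/∂x and the coefficient of y' is ∂F/∂y:
  ∂F/∂x = 2x - 8,
  ∂F/∂y = 2y - 10.

Since d/dx[F] = ∂F/∂x + (∂F/∂y)·y' = 0, solve for y':
  (∂F/∂y)·y' = -∂F/∂x
  dy/dx = -(∂F/∂x)/(∂F/∂y) = -(2x - 8)/(2y - 10) = (4 - x)/(y - 5)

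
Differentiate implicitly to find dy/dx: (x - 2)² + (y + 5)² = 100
Take d/dx of both sides. Since y is implicitly a function of x, the chain rule attaches a y' = dy/dx factor whenever we differentiate through y.

Set F(x, y) = (left side) − (right side), so the curve is F = 0. Differentiating each term of F:
  d/dx[(x - 2)^2] = 2x - 4
  d/dx[(y + 5)^2] = 2·y'(y + 5)
  d/dx[-100] = 0

Collecting, the y'-free part is the partial derivative in x and the y' coefficient is the partial derivative in y:
  ∂F/∂x = 2x - 4
  ∂F/∂y = 2y + 10

so d/dx[F(x, y(x))] = ∂F/∂x + (∂F/∂y)·y' = 0. Rearranging,
  dy/dx = -(∂F/∂x)/(∂F/∂y) = -(2x - 4)/(2y + 10) = (2 - x)/(y + 5)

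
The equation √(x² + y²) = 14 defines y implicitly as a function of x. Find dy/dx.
Apply d/dx to both sides, remembering that y depends on x. Each occurrence of y therefore brings in a y' = dy/dx via the chain rule.

With F(x, y) equal to the left-hand side minus the right, differentiate F term by term:
  d/dx[√(x^2 + y^2)] = (x + y·y')/√(x^2 + y^2)
  d/dx[-14] = 0
Adding these up, d/dx[F] = 0 becomes
  (x/√(x^2 + y^2)) + (y/√(x^2 + y^2))·y' = 0,
so isolating y',
  dy/dx = -(x/√(x^2 + y^2))/(y/√(x^2 + y^2)) = -x/y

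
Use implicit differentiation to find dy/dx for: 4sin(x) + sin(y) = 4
Take d/dx of both sides. Since y is implicitly a function of x, the chain rule attaches a y' = dy/dx factor whenever we differentiate through y.

Set F(x, y) = (left side) − (right side), so the curve is F = 0. Differentiating each term of F:
  d/dx[4sin(x)] = 4cos(x)
  d/dx[sin(y)] = y'·cos(y)
  d/dx[-4] = 0

Collecting, the y'-free part is the partial derivative in x and the y' coefficient is the partial derivative in y:
  ∂F/∂x = 4cos(x)
  ∂F/∂y = cos(y)

so d/dx[F(x, y(x))] = ∂F/∂x + (∂F/∂y)·y' = 0. Rearranging,
  dy/dx = -(∂F/∂x)/(∂F/∂y) = -(4cos(x))/(cos(y)) = -4cos(x)/cos(y)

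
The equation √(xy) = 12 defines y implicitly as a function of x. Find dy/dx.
Take d/dx of both sides. Since y is implicitly a function of x, the chain rule attaches a y' = dy/dx factor whenever we differentiate through y.

Set F(x, y) = (left side) − (right side), so the curve is F = 0. Differentiating each term of F:
  d/dx[√(xy)] = √(xy)(x·y'/2 + y/2)/(xy)
  d/dx[-12] = 0

Collecting, the y'-free part is the partial derivative in x and the y' coefficient is the partial derivative in y:
  ∂F/∂x = √(xy)/(2x)
  ∂F/∂y = √(xy)/(2y)

so d/dx[F(x, y(x))] = ∂F/∂x + (∂F/∂y)·y' = 0. Rearranging,
  dy/dx = -(∂F/∂x)/(∂F/∂y) = -(√(xy)/(2x))/(√(xy)/(2y)) = -y/x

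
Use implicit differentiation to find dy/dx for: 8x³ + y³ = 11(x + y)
Take d/dx of both sides. Since y is implicitly a function of x, the chain rule attaches a y' = dy/dx factor whenever we differentiate through y.

Set F(x, y) = (left side) − (right side), so the curve is F = 0. Differentiating each term of F:
  d/dx[8x^3] = 24x^2
  d/dx[-11x] = -11
  d/dx[y^3] = 3y^2·y'
  d/dx[-11y] = -11·y'

Collecting, the y'-free part is the partial derivative in x and the y' coefficient is the partial derivative in y:
  ∂F/∂x = 24x^2 - 11
  ∂F/∂y = 3y^2 - 11

so d/dx[F(x, y(x))] = ∂F/∂x + (∂F/∂y)·y' = 0. Rearranging,
  dy/dx = -(∂F/∂x)/(∂F/∂y) = -(24x^2 - 11)/(3y^2 - 11) = (11 - 24x^2)/(3y^2 - 11)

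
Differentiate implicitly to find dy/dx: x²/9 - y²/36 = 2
Take d/dx of both sides. Since y is implicitly a function of x, the chain rule attaches a y' = dy/dx factor whenever we differentiate through y.

Set F(x, y) = (left side) − (right side), so the curve is F = 0. Differentiating each term of F:
  d/dx[x^2/9] = 2x/9
  d/dx[-y^2/36] = -y·y'/18
  d/dx[-2] = 0

Collecting, the y'-free part is the partial derivative in x and the y' coefficient is the partial derivative in y:
  ∂F/∂x = 2x/9
  ∂F/∂y = -y/18

so d/dx[F(x, y(x))] = ∂F/∂x + (∂F/∂y)·y' = 0. Rearranging,
  dy/dx = -(∂F/∂x)/(∂F/∂y) = -(2x/9)/(-y/18) = 4x/y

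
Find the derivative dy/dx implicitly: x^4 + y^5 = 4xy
Differentiate the relation implicitly: treat y = y(x) and apply the chain rule, so every y-derivative picks up a y' = dy/dx factor.

With everything moved to the left-hand side, differentiate term by term:
  d/dx[x^4] = 4x^3
  d/dx[-4xy] = -4x·y' - 4y
  d/dx[y^5] = 5y^4·y'

Separating the contributions that come from x directly and those that come through y:
  without y':      4x^3 - 4y
  multiplying y':  -4x + 5y^4

so (4x^3 - 4y) + (-4x + 5y^4)·y' = 0, and therefore
  dy/dx = -(4x^3 - 4y)/(-4x + 5y^4) = 4(x^3 - y)/(4x - 5y^4)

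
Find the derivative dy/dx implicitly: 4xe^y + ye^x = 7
Differentiate both sides with respect to x, treating y as y(x). By the chain rule, any term containing y contributes a factor of y' = dy/dx when we differentiate it.

Move every term to one side and write the relation as F(x, y) = 0. Term by term,
  d/dx[4x·e^(y)] = 4x·y'·e^(y) + 4e^(y)
  d/dx[y·e^(x)] = y·e^(x) + y'·e^(x)
  d/dx[-7] = 0

The pieces without y' make up ∂F/∂x and the coefficient of y' is ∂F/∂y:
  ∂F/∂x = y·e^(x) + 4e^(y),
  ∂F/∂y = 4x·e^(y) + e^(x).

Since d/dx[F] = ∂F/∂x + (∂F/∂y)·y' = 0, solve for y':
  (∂F/∂y)·y' = -∂F/∂x
  dy/dx = -(∂F/∂x)/(∂F/∂y) = -(y·e^(x) + 4e^(y))/(4x·e^(y) + e^(x)) = (-y·e^(x) - 4e^(y))/(4x·e^(y) + e^(x))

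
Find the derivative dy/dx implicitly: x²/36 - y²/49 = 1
Differentiate both sides with respect to x, treating y as y(x). By the chain rule, any term containing y contributes a factor of y' = dy/dx when we differentiate it.

Move every term to one side and write the relation as F(x, y) = 0. Term by term,
  d/dx[x^2/36] = x/18
  d/dx[-y^2/49] = -2y·y'/49
  d/dx[-1] = 0

The pieces without y' make up ∂F/∂x and the coefficient of y' is ∂F/∂y:
  ∂F/∂x = x/18,
  ∂F/∂y = -2y/49.

Since d/dx[F] = ∂F/∂x + (∂F/∂y)·y' = 0, solve for y':
  (∂F/∂y)·y' = -∂F/∂x
  dy/dx = -(∂F/∂x)/(∂F/∂y) = -(x/18)/(-2y/49) = 49x/(36y)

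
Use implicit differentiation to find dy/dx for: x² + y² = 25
Apply d/dx to both sides, remembering that y depends on x. Each occurrence of y therefore brings in a y' = dy/dx via the chain rule.

With F(x, y) equal to the left-hand side minus the right, differentiate F term by term:
  d/dx[x^2] = 2x
  d/dx[y^2] = 2y·y'
  d/dx[-25] = 0
Adding these up, d/dx[F] = 0 becomes
  (2x) + (2y)·y' = 0,
so isolating y',
  dy/dx = -(2x)/(2y) = -x/y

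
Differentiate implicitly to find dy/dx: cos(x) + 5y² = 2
Differentiate both sides with respect to x, treating y as y(x). By the chain rule, any term containing y contributes a factor of y' = dy/dx when we differentiate it.

Move every term to one side and write the relation as F(x, y) = 0. Term by term,
  d/dx[5y^2] = 10y·y'
  d/dx[cos(x)] = -sin(x)
  d/dx[-2] = 0

The pieces without y' make up ∂F/∂x and the coefficient of y' is ∂F/∂y:
  ∂F/∂x = -sin(x),
  ∂F/∂y = 10y.

Since d/dx[F] = ∂F/∂x + (∂F/∂y)·y' = 0, solve for y':
  (∂F/∂y)·y' = -∂F/∂x
  dy/dx = -(∂F/∂x)/(∂F/∂y) = -(-sin(x))/(10y) = sin(x)/(10y)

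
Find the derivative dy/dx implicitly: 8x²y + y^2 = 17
Take d/dx of both sides. Since y is implicitly a function of x, the chain rule attaches a y' = dy/dx factor whenever we differentiate through y.

Set F(x, y) = (left side) − (right side), so the curve is F = 0. Differentiating each term of F:
  d/dx[8x^2y] = 8x^2·y' + 16xy
  d/dx[y^2] = 2y·y'
  d/dx[-17] = 0

Collecting, the y'-free part is the partial derivative in x and the y' coefficient is the partial derivative in y:
  ∂F/∂x = 16xy
  ∂F/∂y = 8x^2 + 2y

so d/dx[F(x, y(x))] = ∂F/∂x + (∂F/∂y)·y' = 0. Rearranging,
  dy/dx = -(∂F/∂x)/(∂F/∂y) = -(16xy)/(8x^2 + 2y) = -8xy/(4x^2 + y)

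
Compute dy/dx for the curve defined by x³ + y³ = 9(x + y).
Differentiate both sides with respect to x, treating y as y(x). By the chain rule, any term containing y contributes a factor of y' = dy/dx when we differentiate it.

Move every term to one side and write the relation as F(x, y) = 0. Term by term,
  d/dx[x^3] = 3x^2
  d/dx[-9x] = -9
  d/dx[y^3] = 3y^2·y'
  d/dx[-9y] = -9·y'

The pieces without y' make up ∂F/∂x and the coefficient of y' is ∂F/∂y:
  ∂F/∂x = 3x^2 - 9,
  ∂F/∂y = 3y^2 - 9.

Since d/dx[F] = ∂F/∂x + (∂F/∂y)·y' = 0, solve for y':
  (∂F/∂y)·y' = -∂F/∂x
  dy/dx = -(∂F/∂x)/(∂F/∂y) = -(3x^2 - 9)/(3y^2 - 9) = (3 - x^2)/(y^2 - 3)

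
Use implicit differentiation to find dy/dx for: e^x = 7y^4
Differentiate the relation implicitly: treat y = y(x) and apply the chain rule, so every y-derivative picks up a y' = dy/dx factor.

With everything moved to the left-hand side, differentiate term by term:
  d/dx[-7y^4] = -28y^3·y'
  d/dx[e^(x)] = e^(x)

Separating the contributions that come from x directly and those that come through y:
  without y':      e^(x)
  multiplying y':  -28y^3

so (e^(x)) + (-28y^3)·y' = 0, and therefore
  dy/dx = -(e^(x))/(-28y^3) = e^(x)/(28y^3)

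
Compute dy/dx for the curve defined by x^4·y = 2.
Take d/dx of both sides. Since y is implicitly a function of x, the chain rule attaches a y' = dy/dx factor whenever we differentiate through y.

Set F(x, y) = (left side) − (right side), so the curve is F = 0. Differentiating each term of F:
  d/dx[x^4y] = x^4·y' + 4x^3y
  d/dx[-2] = 0

Collecting, the y'-free part is the partial derivative in x and the y' coefficient is the partial derivative in y:
  ∂F/∂x = 4x^3y
  ∂F/∂y = x^4

so d/dx[F(x, y(x))] = ∂F/∂x + (∂F/∂y)·y' = 0. Rearranging,
  dy/dx = -(∂F/∂x)/(∂F/∂y) = -(4x^3y)/(x^4) = -4y/x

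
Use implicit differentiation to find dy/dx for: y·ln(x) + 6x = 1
Differentiate both sides with respect to x, treating y as y(x). By the chain rule, any term containing y contributes a factor of y' = dy/dx when we differentiate it.

Move every term to one side and write the relation as F(x, y) = 0. Term by term,
  d/dx[6x] = 6
  d/dx[y·ln(x)] = y'·ln(x) + y/x
  d/dx[-1] = 0

The pieces without y' make up ∂F/∂x and the coefficient of y' is ∂F/∂y:
  ∂F/∂x = 6 + y/x,
  ∂F/∂y = ln(x).

Since d/dx[F] = ∂F/∂x + (∂F/∂y)·y' = 0, solve for y':
  (∂F/∂y)·y' = -∂F/∂x
  dy/dx = -(∂F/∂x)/(∂F/∂y) = -(6 + y/x)/(ln(x))
        = -((6x + y)/x)/(ln(x)) = (-6x - y)/(x·ln(x))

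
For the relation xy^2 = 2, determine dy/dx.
Differentiate both sides with respect to x, treating y as y(x). By the chain rule, any term containing y contributes a factor of y' = dy/dx when we differentiate it.

Move every term to one side and write the relation as F(x, y) = 0. Term by term,
  d/dx[xy^2] = 2xy·y' + y^2
  d/dx[-2] = 0

The pieces without y' make up ∂F/∂x and the coefficient of y' is ∂F/∂y:
  ∂F/∂x = y^2,
  ∂F/∂y = 2xy.

Since d/dx[F] = ∂F/∂x + (∂F/∂y)·y' = 0, solve for y':
  (∂F/∂y)·y' = -∂F/∂x
  dy/dx = -(∂F/∂x)/(∂F/∂y) = -(y^2)/(2xy) = -y/(2x)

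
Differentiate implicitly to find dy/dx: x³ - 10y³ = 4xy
Take d/dx of both sides. Since y is implicitly a function of x, the chain rule attaches a y' = dy/dx factor whenever we differentiate through y.

Set F(x, y) = (left side) − (right side), so the curve is F = 0. Differentiating each term of F:
  d/dx[x^3] = 3x^2
  d/dx[-4xy] = -4x·y' - 4y
  d/dx[-10y^3] = -30y^2·y'

Collecting, the y'-free part is the partial derivative in x and the y' coefficient is the partial derivative in y:
  ∂F/∂x = 3x^2 - 4y
  ∂F/∂y = -4x - 30y^2

so d/dx[F(x, y(x))] = ∂F/∂x + (∂F/∂y)·y' = 0. Rearranging,
  dy/dx = -(∂F/∂x)/(∂F/∂y) = -(3x^2 - 4y)/(-4x - 30y^2) = (3x^2 - 4y)/(2(2x + 15y^2))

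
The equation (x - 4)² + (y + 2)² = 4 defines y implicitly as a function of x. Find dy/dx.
Differentiate the relation implicitly: treat y = y(x) and apply the chain rule, so every y-derivative picks up a y' = dy/dx factor.

With everything moved to the left-hand side, differentiate term by term:
  d/dx[(x - 4)^2] = 2x - 8
  d/dx[(y + 2)^2] = 2·y'(y + 2)
  d/dx[-4] = 0

Separating the contributions that come from x directly and those that come through y:
  without y':      2x - 8
  multiplying y':  2y + 4

so (2x - 8) + (2y + 4)·y' = 0, and therefore
  dy/dx = -(2x - 8)/(2y + 4) = (4 - x)/(y + 2)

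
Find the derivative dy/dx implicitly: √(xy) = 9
Apply d/dx to both sides, remembering that y depends on x. Each occurrence of y therefore brings in a y' = dy/dx via the chain rule.

With F(x, y) equal to the left-hand side minus the right, differentiate F term by term:
  d/dx[√(xy)] = √(xy)(x·y'/2 + y/2)/(xy)
  d/dx[-9] = 0
Adding these up, d/dx[F] = 0 becomes
  (√(xy)/(2x)) + (√(xy)/(2y))·y' = 0,
so isolating y',
  dy/dx = -(√(xy)/(2x))/(√(xy)/(2y)) = -y/x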